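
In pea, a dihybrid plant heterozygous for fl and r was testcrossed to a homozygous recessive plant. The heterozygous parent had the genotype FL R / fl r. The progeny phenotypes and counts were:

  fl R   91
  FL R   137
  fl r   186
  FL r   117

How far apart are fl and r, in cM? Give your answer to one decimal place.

39.2 cM

The recombinant classes are FL r and fl R: 117 + 91 = 208.
Recombination frequency = 208/531 = 0.3917 ≈ 39.2%, i.e. 39.2 cM.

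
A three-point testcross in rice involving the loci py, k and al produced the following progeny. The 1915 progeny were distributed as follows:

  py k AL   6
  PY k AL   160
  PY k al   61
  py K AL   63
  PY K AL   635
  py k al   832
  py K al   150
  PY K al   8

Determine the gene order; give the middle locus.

al

The two most frequent reciprocal classes, PY K AL and py k al, are the parental types, so the F1 was PY K AL / py k al.
The two rarest classes, PY K al and py k AL, are the double crossovers. Comparing them with the parentals, only the al allele has switched, so al is the middle locus and the order is k – al – py.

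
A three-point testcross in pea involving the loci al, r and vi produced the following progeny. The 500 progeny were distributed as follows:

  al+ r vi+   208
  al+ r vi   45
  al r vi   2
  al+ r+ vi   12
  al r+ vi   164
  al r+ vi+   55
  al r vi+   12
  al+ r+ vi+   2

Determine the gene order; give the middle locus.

The two most frequent reciprocal classes, al r+ vi and al+ r vi+, are the parental types, so the F1 was al r+ vi / al+ r vi+.
The two rarest classes, al r vi and al+ r+ vi+, are the double crossovers. Comparing them with the parentals, only the r allele has switched, so r is the middle locus and the order is al – r – vi.

r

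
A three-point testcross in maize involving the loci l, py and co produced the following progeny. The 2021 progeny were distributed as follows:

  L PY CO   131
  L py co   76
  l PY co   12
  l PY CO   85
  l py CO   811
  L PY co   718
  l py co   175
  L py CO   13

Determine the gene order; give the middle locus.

The two most frequent reciprocal classes, L PY co and l py CO, are the parental types, so the F1 was L PY co / l py CO.
The two rarest classes, l PY co and L py CO, are the double crossovers. Comparing them with the parentals, only the l allele has switched, so l is the middle locus and the order is py – l – co.

l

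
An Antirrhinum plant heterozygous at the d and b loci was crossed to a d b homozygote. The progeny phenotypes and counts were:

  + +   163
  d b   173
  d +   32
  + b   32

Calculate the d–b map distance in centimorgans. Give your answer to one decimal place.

16.0 centimorgans

The two most frequent classes, + + (163) and d b (173), are the parental types, so the F1 was + + / d b.
The recombinant classes are + b and d +: 32 + 32 = 64.
Recombination frequency = 64/400 = 0.1600 ≈ 16.0%, i.e. 16.0 centimorgans.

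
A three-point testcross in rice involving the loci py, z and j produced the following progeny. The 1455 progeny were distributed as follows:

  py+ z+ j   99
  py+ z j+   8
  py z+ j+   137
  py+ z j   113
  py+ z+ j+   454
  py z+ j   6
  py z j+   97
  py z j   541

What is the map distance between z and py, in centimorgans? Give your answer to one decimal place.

18.1 centimorgans

The two most frequent reciprocal classes, py z j and py+ z+ j+, are the parental types, so the F1 was py z j / py+ z+ j+.
The two rarest classes, py z+ j and py+ z j+, are the double crossovers. Comparing them with the parentals, only the z allele has switched, so z is the middle locus and the order is py – z – j.
Crossovers in the py–z interval produce the single-crossover classes py+ z j and py z+ j+ (113 + 137 = 250) plus the double crossovers (14).
RF(py–z) = (250 + 14) / 1455 = 264/1455 = 0.1814 → 18.1 centimorgans.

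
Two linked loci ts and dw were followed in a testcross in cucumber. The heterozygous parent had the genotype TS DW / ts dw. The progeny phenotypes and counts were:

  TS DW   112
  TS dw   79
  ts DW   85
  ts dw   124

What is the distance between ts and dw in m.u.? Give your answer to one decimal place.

41.0 m.u.

The recombinant classes are TS dw and ts DW: 79 + 85 = 164.
Recombination frequency = 164/400 = 0.4100 ≈ 41.0%, i.e. 41.0 m.u.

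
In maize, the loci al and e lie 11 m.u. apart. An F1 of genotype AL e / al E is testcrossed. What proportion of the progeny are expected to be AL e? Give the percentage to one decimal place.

44.5%

A map distance of 11 m.u. corresponds to a recombination frequency of 0.110.
The F1 is AL e / al E, so AL e is a parental gamete class with expected frequency (1 − r)/2 = 0.890/2 = 0.4450.
That is 0.4450 = 44.5% of the progeny.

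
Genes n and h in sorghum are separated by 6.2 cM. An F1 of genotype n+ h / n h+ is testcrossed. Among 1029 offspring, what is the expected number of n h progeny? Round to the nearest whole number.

A map distance of 6.2 cM corresponds to a recombination frequency of 0.062.
The F1 is n+ h / n h+, so n h is a recombinant gamete class with expected frequency r/2 = 0.062/2 = 0.0310.
Expected number = 0.0310 × 1029 = 31.90 ≈ 32.

32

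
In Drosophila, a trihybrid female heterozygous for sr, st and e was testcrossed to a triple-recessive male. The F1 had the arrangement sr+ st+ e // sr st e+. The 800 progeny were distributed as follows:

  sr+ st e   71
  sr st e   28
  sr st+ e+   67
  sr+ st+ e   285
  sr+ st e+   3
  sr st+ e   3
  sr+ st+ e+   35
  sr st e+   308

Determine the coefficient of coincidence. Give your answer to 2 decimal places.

0.48

The two rarest classes, sr st+ e and sr+ st e+, are the double crossovers. Comparing them with the parentals, only the sr allele has switched, so sr is the middle locus and the order is e – sr – st.
e–sr: (63 + 6)/800 = 0.0862; sr–st: (138 + 6)/800 = 0.1800.
Expected DCO frequency = 0.0862 × 0.1800 ≈ 0.01552; observed = 6/800 ≈ 0.00750.
Coefficient of coincidence = 0.00750/0.01552 ≈ 0.48.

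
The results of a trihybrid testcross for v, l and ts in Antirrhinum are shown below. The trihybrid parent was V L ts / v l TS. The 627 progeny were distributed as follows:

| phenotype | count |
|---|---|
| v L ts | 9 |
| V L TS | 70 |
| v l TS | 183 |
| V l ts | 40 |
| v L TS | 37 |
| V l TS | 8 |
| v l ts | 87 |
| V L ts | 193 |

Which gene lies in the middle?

v

The two rarest classes, v L ts and V l TS, are the double crossovers. Comparing them with the parentals, only the v allele has switched, so v is the middle locus and the order is l – v – ts.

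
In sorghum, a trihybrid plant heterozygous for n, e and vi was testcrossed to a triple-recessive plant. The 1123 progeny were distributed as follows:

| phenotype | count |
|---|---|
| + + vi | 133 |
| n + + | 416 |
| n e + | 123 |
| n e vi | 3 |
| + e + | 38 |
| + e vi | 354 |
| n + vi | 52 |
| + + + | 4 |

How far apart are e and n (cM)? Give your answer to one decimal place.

23.4 cM

The two most frequent reciprocal classes, n + + and + e vi, are the parental types, so the F1 was n + + / + e vi.
The two rarest classes, + + + and n e vi, are the double crossovers. Comparing them with the parentals, only the n allele has switched, so n is the middle locus and the order is vi – n – e.
Crossovers in the n–e interval produce the single-crossover classes n e + and + + vi (123 + 133 = 256) plus the double crossovers (7).
RF(n–e) = (256 + 7) / 1123 = 263/1123 = 0.2342 → 23.4 cM.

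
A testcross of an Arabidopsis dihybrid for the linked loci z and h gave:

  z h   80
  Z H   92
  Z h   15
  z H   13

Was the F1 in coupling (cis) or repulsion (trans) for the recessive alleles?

The two most frequent classes are Z H (92) and z h (80); these are the parental (non-recombinant) types.
So the F1 carried Z H on one chromosome and z h on the other — the recessive alleles are on the same chromosome (cis / coupling).

cis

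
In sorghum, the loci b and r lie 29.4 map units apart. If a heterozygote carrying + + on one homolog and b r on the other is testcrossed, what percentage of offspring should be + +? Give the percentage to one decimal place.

35.3%

A map distance of 29.4 map units corresponds to a recombination frequency of 0.294.
The F1 is + + / b r, so + + is a parental gamete class with expected frequency (1 − r)/2 = 0.706/2 = 0.3530.
That is 0.3530 = 35.3% of the progeny.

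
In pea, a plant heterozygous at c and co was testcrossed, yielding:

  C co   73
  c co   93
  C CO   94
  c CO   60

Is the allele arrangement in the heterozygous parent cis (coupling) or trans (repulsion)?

The two most frequent classes are C CO (94) and c co (93); these are the parental (non-recombinant) types.
So the F1 carried C CO on one chromosome and c co on the other — the recessive alleles are on the same chromosome (cis / coupling).

cis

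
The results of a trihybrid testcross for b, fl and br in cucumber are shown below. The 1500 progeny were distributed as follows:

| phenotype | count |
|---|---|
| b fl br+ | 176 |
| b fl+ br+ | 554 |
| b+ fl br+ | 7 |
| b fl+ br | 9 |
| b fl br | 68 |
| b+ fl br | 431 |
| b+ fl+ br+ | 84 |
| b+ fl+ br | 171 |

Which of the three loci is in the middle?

The two most frequent reciprocal classes, b+ fl br and b fl+ br+, are the parental types, so the F1 was b+ fl br / b fl+ br+.
The two rarest classes, b+ fl br+ and b fl+ br, are the double crossovers. Comparing them with the parentals, only the br allele has switched, so br is the middle locus and the order is b – br – fl.

br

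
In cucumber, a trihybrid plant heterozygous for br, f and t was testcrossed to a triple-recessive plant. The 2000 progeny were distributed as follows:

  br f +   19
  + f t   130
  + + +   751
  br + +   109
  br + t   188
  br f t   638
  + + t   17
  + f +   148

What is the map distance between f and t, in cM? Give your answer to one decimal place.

18.6 cM

The two most frequent reciprocal classes, + + + and br f t, are the parental types, so the F1 was + + + / br f t.
The two rarest classes, + + t and br f +, are the double crossovers. Comparing them with the parentals, only the t allele has switched, so t is the middle locus and the order is br – t – f.
Crossovers in the t–f interval produce the single-crossover classes + f + and br + t (148 + 188 = 336) plus the double crossovers (36).
RF(t–f) = (336 + 36) / 2000 = 372/2000 = 0.1860 → 18.6 cM.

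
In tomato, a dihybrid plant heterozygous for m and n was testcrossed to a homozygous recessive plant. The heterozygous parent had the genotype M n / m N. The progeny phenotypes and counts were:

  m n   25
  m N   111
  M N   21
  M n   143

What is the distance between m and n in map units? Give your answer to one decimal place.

The recombinant classes are M N and m n: 21 + 25 = 46.
Recombination frequency = 46/300 = 0.1533 ≈ 15.3%, i.e. 15.3 map units.

15.3 map units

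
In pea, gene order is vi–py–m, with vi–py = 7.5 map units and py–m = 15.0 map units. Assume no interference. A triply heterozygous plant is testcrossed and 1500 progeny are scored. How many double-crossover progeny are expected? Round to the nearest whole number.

Map distances give recombination frequencies of 0.075 and 0.150 for the two intervals.
With no interference, expected double-crossover frequency = 0.075 × 0.150 = 0.01125.
Expected number = 0.01125 × 1500 = 16.88 ≈ 17.

17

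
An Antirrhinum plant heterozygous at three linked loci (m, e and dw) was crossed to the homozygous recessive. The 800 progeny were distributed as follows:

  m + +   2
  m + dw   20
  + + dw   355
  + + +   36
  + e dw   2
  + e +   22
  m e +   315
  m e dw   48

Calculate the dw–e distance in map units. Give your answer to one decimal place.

The two most frequent reciprocal classes, + + dw and m e +, are the parental types, so the F1 was + + dw / m e +.
The two rarest classes, + e dw and m + +, are the double crossovers. Comparing them with the parentals, only the e allele has switched, so e is the middle locus and the order is dw – e – m.
Crossovers in the dw–e interval produce the single-crossover classes + + + and m e dw (36 + 48 = 84) plus the double crossovers (4).
RF(dw–e) = (84 + 4) / 800 = 88/800 = 0.1100 → 11.0 map units.

11.0 map units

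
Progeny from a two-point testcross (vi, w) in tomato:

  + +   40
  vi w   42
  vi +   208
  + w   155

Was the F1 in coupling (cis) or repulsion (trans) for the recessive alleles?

The two most frequent classes are + w (155) and vi + (208); these are the parental (non-recombinant) types.
So the F1 carried + w on one chromosome and vi + on the other — the recessive alleles are on opposite chromosomes (trans / repulsion).

trans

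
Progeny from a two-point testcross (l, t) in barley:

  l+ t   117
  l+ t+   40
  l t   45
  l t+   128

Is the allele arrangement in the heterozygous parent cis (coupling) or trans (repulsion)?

trans

The two most frequent classes are l+ t (117) and l t+ (128); these are the parental (non-recombinant) types.
So the F1 carried l+ t on one chromosome and l t+ on the other — the recessive alleles are on opposite chromosomes (trans / repulsion).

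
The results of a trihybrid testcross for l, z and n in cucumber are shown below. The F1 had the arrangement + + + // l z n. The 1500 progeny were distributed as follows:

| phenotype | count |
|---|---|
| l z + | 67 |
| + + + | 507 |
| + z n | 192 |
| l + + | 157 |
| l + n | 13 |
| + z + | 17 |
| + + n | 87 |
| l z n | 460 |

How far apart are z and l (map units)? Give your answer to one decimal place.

25.3 map units

The two rarest classes, + z + and l + n, are the double crossovers. Comparing them with the parentals, only the z allele has switched, so z is the middle locus and the order is l – z – n.
Crossovers in the l–z interval produce the single-crossover classes l + + and + z n (157 + 192 = 349) plus the double crossovers (30).
RF(l–z) = (349 + 30) / 1500 = 379/1500 = 0.2527 → 25.3 map units.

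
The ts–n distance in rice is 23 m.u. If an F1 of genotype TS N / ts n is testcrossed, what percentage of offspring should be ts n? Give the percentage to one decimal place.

38.5%

A map distance of 23 m.u. corresponds to a recombination frequency of 0.230.
The F1 is TS N / ts n, so ts n is a parental gamete class with expected frequency (1 − r)/2 = 0.770/2 = 0.3850.
That is 0.3850 = 38.5% of the progeny.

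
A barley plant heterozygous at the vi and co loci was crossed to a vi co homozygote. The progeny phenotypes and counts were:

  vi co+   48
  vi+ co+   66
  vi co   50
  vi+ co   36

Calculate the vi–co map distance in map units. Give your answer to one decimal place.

The two most frequent classes, vi+ co+ (66) and vi co (50), are the parental types, so the F1 was vi+ co+ / vi co.
The recombinant classes are vi+ co and vi co+: 36 + 48 = 84.
Recombination frequency = 84/200 = 0.4200 ≈ 42.0%, i.e. 42.0 map units.

42.0 map units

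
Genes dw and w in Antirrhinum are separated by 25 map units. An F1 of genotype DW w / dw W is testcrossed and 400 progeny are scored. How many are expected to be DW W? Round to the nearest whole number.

A map distance of 25 map units corresponds to a recombination frequency of 0.250.
The F1 is DW w / dw W, so DW W is a recombinant gamete class with expected frequency r/2 = 0.250/2 = 0.1250.
Expected number = 0.1250 × 400 = 50.00 ≈ 50.

50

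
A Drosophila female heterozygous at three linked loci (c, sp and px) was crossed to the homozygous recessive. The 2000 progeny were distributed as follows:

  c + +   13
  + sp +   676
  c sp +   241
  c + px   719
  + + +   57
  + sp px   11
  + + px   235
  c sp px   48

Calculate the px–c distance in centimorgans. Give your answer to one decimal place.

The two most frequent reciprocal classes, c + px and + sp +, are the parental types, so the F1 was c + px / + sp +.
The two rarest classes, c + + and + sp px, are the double crossovers. Comparing them with the parentals, only the px allele has switched, so px is the middle locus and the order is c – px – sp.
Crossovers in the c–px interval produce the single-crossover classes + + px and c sp + (235 + 241 = 476) plus the double crossovers (24).
RF(c–px) = (476 + 24) / 2000 = 500/2000 = 0.2500 → 25.0 centimorgans.

25.0 centimorgans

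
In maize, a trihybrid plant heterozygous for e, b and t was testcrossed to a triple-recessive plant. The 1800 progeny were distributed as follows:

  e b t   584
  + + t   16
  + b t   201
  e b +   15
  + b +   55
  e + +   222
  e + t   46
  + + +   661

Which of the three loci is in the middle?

t

The two most frequent reciprocal classes, e b t and + + +, are the parental types, so the F1 was e b t / + + +.
The two rarest classes, e b + and + + t, are the double crossovers. Comparing them with the parentals, only the t allele has switched, so t is the middle locus and the order is b – t – e.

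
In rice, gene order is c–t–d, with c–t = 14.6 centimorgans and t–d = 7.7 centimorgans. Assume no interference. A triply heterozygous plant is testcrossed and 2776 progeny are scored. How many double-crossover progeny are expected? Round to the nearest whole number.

Map distances give recombination frequencies of 0.146 and 0.077 for the two intervals.
With no interference, expected double-crossover frequency = 0.146 × 0.077 = 0.01124.
Expected number = 0.01124 × 2776 = 31.21 ≈ 31.

31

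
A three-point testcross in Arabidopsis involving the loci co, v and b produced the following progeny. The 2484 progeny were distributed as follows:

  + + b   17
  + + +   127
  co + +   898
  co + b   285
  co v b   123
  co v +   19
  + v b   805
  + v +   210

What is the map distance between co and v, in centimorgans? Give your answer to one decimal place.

The two most frequent reciprocal classes, + v b and co + +, are the parental types, so the F1 was + v b / co + +.
The two rarest classes, + + b and co v +, are the double crossovers. Comparing them with the parentals, only the v allele has switched, so v is the middle locus and the order is b – v – co.
Crossovers in the v–co interval produce the single-crossover classes co v b and + + + (123 + 127 = 250) plus the double crossovers (36).
RF(v–co) = (250 + 36) / 2484 = 286/2484 = 0.1151 → 11.5 centimorgans.

11.5 centimorgans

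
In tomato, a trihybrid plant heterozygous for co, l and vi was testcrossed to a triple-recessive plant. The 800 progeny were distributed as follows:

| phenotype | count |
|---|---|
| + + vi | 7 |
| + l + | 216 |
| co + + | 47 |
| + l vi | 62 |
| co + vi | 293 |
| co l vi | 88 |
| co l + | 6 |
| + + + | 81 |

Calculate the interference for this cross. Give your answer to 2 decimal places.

0.53

The two most frequent reciprocal classes, co + vi and + l +, are the parental types, so the F1 was co + vi / + l +.
The two rarest classes, + + vi and co l +, are the double crossovers. Comparing them with the parentals, only the co allele has switched, so co is the middle locus and the order is l – co – vi.
l–co: (169 + 13)/800 = 0.2275; co–vi: (109 + 13)/800 = 0.1525.
Expected DCO frequency = 0.2275 × 0.1525 ≈ 0.03469; observed = 13/800 ≈ 0.01625.
Coefficient of coincidence = 0.01625/0.03469 ≈ 0.47; interference = 1 − 0.47 = 0.53.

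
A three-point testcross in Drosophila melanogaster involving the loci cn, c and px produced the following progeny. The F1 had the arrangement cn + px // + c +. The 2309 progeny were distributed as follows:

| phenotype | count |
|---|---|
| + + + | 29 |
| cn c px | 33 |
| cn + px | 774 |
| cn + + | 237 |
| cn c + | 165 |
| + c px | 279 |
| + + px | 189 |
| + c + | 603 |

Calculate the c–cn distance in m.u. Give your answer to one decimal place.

18.0 m.u.

The two rarest classes, cn c px and + + +, are the double crossovers. Comparing them with the parentals, only the c allele has switched, so c is the middle locus and the order is px – c – cn.
Crossovers in the c–cn interval produce the single-crossover classes + + px and cn c + (189 + 165 = 354) plus the double crossovers (62).
RF(c–cn) = (354 + 62) / 2309 = 416/2309 = 0.1802 → 18.0 m.u.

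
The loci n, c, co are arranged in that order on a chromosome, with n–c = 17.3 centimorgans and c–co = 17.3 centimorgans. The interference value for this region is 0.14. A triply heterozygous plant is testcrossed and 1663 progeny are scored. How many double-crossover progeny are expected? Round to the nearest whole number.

43

Map distances give recombination frequencies of 0.173 and 0.173 for the two intervals.
With interference 0.14 (so coincidence = 0.86), expected double-crossover frequency = 0.173 × 0.173 × 0.86 = 0.02574.
Expected number = 0.02574 × 1663 = 42.80 ≈ 43.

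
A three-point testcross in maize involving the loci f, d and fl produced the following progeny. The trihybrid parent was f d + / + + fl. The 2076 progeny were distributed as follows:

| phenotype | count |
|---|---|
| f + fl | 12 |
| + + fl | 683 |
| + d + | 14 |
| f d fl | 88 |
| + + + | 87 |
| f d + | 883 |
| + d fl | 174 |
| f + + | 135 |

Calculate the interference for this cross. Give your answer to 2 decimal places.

0.20

The two rarest classes, + d + and f + fl, are the double crossovers. Comparing them with the parentals, only the f allele has switched, so f is the middle locus and the order is fl – f – d.
fl–f: (175 + 26)/2076 = 0.0968; f–d: (309 + 26)/2076 = 0.1614.
Expected DCO frequency = 0.0968 × 0.1614 ≈ 0.01562; observed = 26/2076 ≈ 0.01252.
Coefficient of coincidence = 0.01252/0.01562 ≈ 0.80; interference = 1 − 0.80 = 0.20.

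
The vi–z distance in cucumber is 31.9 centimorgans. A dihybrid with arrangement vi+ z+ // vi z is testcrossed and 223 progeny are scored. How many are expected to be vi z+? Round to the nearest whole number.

A map distance of 31.9 centimorgans corresponds to a recombination frequency of 0.319.
The F1 is vi+ z+ / vi z, so vi z+ is a recombinant gamete class with expected frequency r/2 = 0.319/2 = 0.1595.
Expected number = 0.1595 × 223 = 35.57 ≈ 36.

36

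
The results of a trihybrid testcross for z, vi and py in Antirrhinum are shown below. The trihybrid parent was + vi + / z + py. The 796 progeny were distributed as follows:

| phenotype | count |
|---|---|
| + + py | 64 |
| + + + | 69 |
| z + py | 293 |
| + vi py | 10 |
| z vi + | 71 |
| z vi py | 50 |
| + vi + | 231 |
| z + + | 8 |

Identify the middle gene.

The two rarest classes, + vi py and z + +, are the double crossovers. Comparing them with the parentals, only the py allele has switched, so py is the middle locus and the order is vi – py – z.

py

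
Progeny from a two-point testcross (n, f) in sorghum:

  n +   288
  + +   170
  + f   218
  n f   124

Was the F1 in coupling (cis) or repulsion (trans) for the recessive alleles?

The two most frequent classes are + f (218) and n + (288); these are the parental (non-recombinant) types.
So the F1 carried + f on one chromosome and n + on the other — the recessive alleles are on opposite chromosomes (trans / repulsion).

trans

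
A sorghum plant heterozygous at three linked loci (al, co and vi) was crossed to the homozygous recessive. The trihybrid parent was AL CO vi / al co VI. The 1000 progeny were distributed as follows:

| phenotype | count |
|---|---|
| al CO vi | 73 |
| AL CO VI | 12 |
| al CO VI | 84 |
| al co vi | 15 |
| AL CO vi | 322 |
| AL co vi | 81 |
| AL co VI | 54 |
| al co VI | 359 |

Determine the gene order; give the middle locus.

vi

The two rarest classes, AL CO VI and al co vi, are the double crossovers. Comparing them with the parentals, only the vi allele has switched, so vi is the middle locus and the order is co – vi – al.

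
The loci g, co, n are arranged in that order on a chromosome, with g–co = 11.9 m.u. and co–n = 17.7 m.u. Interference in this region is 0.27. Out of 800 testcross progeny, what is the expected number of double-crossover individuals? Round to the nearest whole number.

12

Map distances give recombination frequencies of 0.119 and 0.177 for the two intervals.
With interference 0.27 (so coincidence = 0.73), expected double-crossover frequency = 0.119 × 0.177 × 0.73 = 0.01538.
Expected number = 0.01538 × 800 = 12.30 ≈ 12.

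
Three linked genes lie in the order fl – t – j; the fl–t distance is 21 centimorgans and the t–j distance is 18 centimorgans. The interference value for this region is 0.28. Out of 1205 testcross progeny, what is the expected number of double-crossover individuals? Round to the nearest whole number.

33

Map distances give recombination frequencies of 0.210 and 0.180 for the two intervals.
With interference 0.28 (so coincidence = 0.72), expected double-crossover frequency = 0.210 × 0.180 × 0.72 = 0.02722.
Expected number = 0.02722 × 1205 = 32.80 ≈ 33.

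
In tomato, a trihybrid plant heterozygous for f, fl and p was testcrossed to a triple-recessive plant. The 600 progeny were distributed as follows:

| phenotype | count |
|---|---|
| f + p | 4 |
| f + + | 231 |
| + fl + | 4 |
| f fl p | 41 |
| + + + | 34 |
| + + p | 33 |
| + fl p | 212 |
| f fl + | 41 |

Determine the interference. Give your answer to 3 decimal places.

The two most frequent reciprocal classes, + fl p and f + +, are the parental types, so the F1 was + fl p / f + +.
The two rarest classes, + fl + and f + p, are the double crossovers. Comparing them with the parentals, only the p allele has switched, so p is the middle locus and the order is fl – p – f.
fl–p: (74 + 8)/600 = 0.1367; p–f: (75 + 8)/600 = 0.1383.
Expected DCO frequency = 0.1367 × 0.1383 ≈ 0.01891; observed = 8/600 ≈ 0.01333.
Coefficient of coincidence = 0.01333/0.01891 ≈ 0.705; interference = 1 − 0.705 = 0.295.

0.295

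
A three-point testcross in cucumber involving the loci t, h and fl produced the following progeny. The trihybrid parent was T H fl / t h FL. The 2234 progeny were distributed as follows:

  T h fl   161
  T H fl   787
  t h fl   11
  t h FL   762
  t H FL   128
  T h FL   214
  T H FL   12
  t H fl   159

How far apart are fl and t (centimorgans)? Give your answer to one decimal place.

17.7 centimorgans

The two rarest classes, T H FL and t h fl, are the double crossovers. Comparing them with the parentals, only the fl allele has switched, so fl is the middle locus and the order is h – fl – t.
Crossovers in the fl–t interval produce the single-crossover classes t H fl and T h FL (159 + 214 = 373) plus the double crossovers (23).
RF(fl–t) = (373 + 23) / 2234 = 396/2234 = 0.1773 → 17.7 centimorgans.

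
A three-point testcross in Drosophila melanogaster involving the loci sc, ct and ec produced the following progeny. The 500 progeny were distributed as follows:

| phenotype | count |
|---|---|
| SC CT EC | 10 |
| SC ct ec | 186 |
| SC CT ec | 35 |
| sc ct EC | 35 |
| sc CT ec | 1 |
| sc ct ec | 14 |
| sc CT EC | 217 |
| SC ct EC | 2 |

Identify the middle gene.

ec

The two most frequent reciprocal classes, sc CT EC and SC ct ec, are the parental types, so the F1 was sc CT EC / SC ct ec.
The two rarest classes, sc CT ec and SC ct EC, are the double crossovers. Comparing them with the parentals, only the ec allele has switched, so ec is the middle locus and the order is ct – ec – sc.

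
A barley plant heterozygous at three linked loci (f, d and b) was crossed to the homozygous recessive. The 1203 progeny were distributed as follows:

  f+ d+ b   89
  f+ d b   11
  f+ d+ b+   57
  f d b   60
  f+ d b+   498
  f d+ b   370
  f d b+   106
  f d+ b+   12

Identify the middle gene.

b

The two most frequent reciprocal classes, f+ d b+ and f d+ b, are the parental types, so the F1 was f+ d b+ / f d+ b.
The two rarest classes, f+ d b and f d+ b+, are the double crossovers. Comparing them with the parentals, only the b allele has switched, so b is the middle locus and the order is f – b – d.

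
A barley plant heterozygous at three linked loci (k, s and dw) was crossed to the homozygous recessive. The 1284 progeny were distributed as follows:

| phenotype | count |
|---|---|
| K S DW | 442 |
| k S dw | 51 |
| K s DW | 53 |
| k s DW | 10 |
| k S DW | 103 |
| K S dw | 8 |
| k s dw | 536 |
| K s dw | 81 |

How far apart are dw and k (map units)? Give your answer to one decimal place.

15.7 map units

The two most frequent reciprocal classes, k s dw and K S DW, are the parental types, so the F1 was k s dw / K S DW.
The two rarest classes, k s DW and K S dw, are the double crossovers. Comparing them with the parentals, only the dw allele has switched, so dw is the middle locus and the order is k – dw – s.
Crossovers in the k–dw interval produce the single-crossover classes K s dw and k S DW (81 + 103 = 184) plus the double crossovers (18).
RF(k–dw) = (184 + 18) / 1284 = 202/1284 = 0.1573 → 15.7 map units.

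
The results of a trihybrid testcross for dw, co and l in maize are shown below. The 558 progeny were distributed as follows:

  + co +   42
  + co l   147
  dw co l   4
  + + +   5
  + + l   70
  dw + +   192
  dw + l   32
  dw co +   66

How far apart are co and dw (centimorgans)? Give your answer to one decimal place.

The two most frequent reciprocal classes, + co l and dw + +, are the parental types, so the F1 was + co l / dw + +.
The two rarest classes, dw co l and + + +, are the double crossovers. Comparing them with the parentals, only the dw allele has switched, so dw is the middle locus and the order is l – dw – co.
Crossovers in the dw–co interval produce the single-crossover classes + + l and dw co + (70 + 66 = 136) plus the double crossovers (9).
RF(dw–co) = (136 + 9) / 558 = 145/558 = 0.2599 → 26.0 centimorgans.

26.0 centimorgans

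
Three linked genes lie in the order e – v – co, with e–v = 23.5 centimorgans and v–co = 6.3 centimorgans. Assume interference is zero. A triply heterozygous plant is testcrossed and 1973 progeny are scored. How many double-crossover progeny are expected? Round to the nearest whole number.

29

Map distances give recombination frequencies of 0.235 and 0.063 for the two intervals.
With no interference, expected double-crossover frequency = 0.235 × 0.063 = 0.01480.
Expected number = 0.01480 × 1973 = 29.21 ≈ 29.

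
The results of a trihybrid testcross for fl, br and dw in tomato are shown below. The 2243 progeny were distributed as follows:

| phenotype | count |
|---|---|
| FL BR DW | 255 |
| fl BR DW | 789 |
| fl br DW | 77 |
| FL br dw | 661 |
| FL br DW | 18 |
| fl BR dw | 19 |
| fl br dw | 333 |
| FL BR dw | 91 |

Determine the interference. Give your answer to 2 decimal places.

0.35

The two most frequent reciprocal classes, fl BR DW and FL br dw, are the parental types, so the F1 was fl BR DW / FL br dw.
The two rarest classes, fl BR dw and FL br DW, are the double crossovers. Comparing them with the parentals, only the dw allele has switched, so dw is the middle locus and the order is br – dw – fl.
br–dw: (168 + 37)/2243 = 0.0914; dw–fl: (588 + 37)/2243 = 0.2786.
Expected DCO frequency = 0.0914 × 0.2786 ≈ 0.02546; observed = 37/2243 ≈ 0.01650.
Coefficient of coincidence = 0.01650/0.02546 ≈ 0.65; interference = 1 − 0.65 = 0.35.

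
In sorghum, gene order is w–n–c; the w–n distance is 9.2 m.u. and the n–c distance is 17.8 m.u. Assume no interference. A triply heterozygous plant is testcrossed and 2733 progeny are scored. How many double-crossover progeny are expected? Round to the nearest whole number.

Map distances give recombination frequencies of 0.092 and 0.178 for the two intervals.
With no interference, expected double-crossover frequency = 0.092 × 0.178 = 0.01638.
Expected number = 0.01638 × 2733 = 44.76 ≈ 45.

45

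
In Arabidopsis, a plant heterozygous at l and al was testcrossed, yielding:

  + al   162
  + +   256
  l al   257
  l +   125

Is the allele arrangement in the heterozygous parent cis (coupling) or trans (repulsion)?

The two most frequent classes are + + (256) and l al (257); these are the parental (non-recombinant) types.
So the F1 carried + + on one chromosome and l al on the other — the recessive alleles are on the same chromosome (cis / coupling).

cis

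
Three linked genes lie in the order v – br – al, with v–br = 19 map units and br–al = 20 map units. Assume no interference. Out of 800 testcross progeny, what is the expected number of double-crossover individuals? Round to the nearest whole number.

Map distances give recombination frequencies of 0.190 and 0.200 for the two intervals.
With no interference, expected double-crossover frequency = 0.190 × 0.200 = 0.03800.
Expected number = 0.03800 × 800 = 30.40 ≈ 30.

30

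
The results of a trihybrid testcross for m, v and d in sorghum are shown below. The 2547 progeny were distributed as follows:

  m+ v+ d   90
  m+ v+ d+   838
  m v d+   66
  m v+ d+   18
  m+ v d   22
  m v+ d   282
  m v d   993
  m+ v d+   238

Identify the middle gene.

The two most frequent reciprocal classes, m+ v+ d+ and m v d, are the parental types, so the F1 was m+ v+ d+ / m v d.
The two rarest classes, m v+ d+ and m+ v d, are the double crossovers. Comparing them with the parentals, only the m allele has switched, so m is the middle locus and the order is d – m – v.

m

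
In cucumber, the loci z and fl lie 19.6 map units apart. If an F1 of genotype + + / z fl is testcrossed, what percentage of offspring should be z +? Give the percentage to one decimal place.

9.8%

A map distance of 19.6 map units corresponds to a recombination frequency of 0.196.
The F1 is + + / z fl, so z + is a recombinant gamete class with expected frequency r/2 = 0.196/2 = 0.0980.
That is 0.0980 = 9.8% of the progeny.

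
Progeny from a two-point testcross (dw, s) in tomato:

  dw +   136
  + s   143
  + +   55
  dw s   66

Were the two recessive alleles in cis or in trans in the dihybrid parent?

The two most frequent classes are + s (143) and dw + (136); these are the parental (non-recombinant) types.
So the F1 carried + s on one chromosome and dw + on the other — the recessive alleles are on opposite chromosomes (trans / repulsion).

trans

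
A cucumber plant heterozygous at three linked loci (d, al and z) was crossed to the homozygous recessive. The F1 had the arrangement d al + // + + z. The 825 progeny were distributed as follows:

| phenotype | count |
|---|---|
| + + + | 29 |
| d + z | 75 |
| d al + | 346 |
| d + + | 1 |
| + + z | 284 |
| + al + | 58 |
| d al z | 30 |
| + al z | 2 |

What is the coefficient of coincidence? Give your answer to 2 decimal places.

0.29

The two rarest classes, d + + and + al z, are the double crossovers. Comparing them with the parentals, only the al allele has switched, so al is the middle locus and the order is d – al – z.
d–al: (133 + 3)/825 = 0.1648; al–z: (59 + 3)/825 = 0.0752.
Expected DCO frequency = 0.1648 × 0.0752 ≈ 0.01239; observed = 3/825 ≈ 0.00364.
Coefficient of coincidence = 0.00364/0.01239 ≈ 0.29.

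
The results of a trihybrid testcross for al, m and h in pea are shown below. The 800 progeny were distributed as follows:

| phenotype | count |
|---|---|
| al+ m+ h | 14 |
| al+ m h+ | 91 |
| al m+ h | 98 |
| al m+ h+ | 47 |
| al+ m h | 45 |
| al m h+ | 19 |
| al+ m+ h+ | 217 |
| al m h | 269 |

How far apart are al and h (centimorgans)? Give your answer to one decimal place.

The two most frequent reciprocal classes, al m h and al+ m+ h+, are the parental types, so the F1 was al m h / al+ m+ h+.
The two rarest classes, al m h+ and al+ m+ h, are the double crossovers. Comparing them with the parentals, only the h allele has switched, so h is the middle locus and the order is m – h – al.
Crossovers in the h–al interval produce the single-crossover classes al+ m h and al m+ h+ (45 + 47 = 92) plus the double crossovers (33).
RF(h–al) = (92 + 33) / 800 = 125/800 = 0.1562 → 15.6 centimorgans.

15.6 centimorgans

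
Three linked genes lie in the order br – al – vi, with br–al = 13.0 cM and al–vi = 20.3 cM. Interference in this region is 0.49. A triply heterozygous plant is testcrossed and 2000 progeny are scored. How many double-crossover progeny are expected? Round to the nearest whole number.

27

Map distances give recombination frequencies of 0.130 and 0.203 for the two intervals.
With interference 0.49 (so coincidence = 0.51), expected double-crossover frequency = 0.130 × 0.203 × 0.51 = 0.01346.
Expected number = 0.01346 × 2000 = 26.92 ≈ 27.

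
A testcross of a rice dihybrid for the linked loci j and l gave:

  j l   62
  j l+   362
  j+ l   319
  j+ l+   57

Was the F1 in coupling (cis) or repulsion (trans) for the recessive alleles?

The two most frequent classes are j+ l (319) and j l+ (362); these are the parental (non-recombinant) types.
So the F1 carried j+ l on one chromosome and j l+ on the other — the recessive alleles are on opposite chromosomes (trans / repulsion).

trans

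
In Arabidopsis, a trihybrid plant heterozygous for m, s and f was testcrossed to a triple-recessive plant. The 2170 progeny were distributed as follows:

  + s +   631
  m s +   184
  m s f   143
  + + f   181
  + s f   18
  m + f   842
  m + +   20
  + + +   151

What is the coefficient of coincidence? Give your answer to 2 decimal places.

The two most frequent reciprocal classes, + s + and m + f, are the parental types, so the F1 was + s + / m + f.
The two rarest classes, + s f and m + +, are the double crossovers. Comparing them with the parentals, only the f allele has switched, so f is the middle locus and the order is s – f – m.
s–f: (294 + 38)/2170 = 0.1530; f–m: (365 + 38)/2170 = 0.1857.
Expected DCO frequency = 0.1530 × 0.1857 ≈ 0.02841; observed = 38/2170 ≈ 0.01751.
Coefficient of coincidence = 0.01751/0.02841 ≈ 0.62.

0.62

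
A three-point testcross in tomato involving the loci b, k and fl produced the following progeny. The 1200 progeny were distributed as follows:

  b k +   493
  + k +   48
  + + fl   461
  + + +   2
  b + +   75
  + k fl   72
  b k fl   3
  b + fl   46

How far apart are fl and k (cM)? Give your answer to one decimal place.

The two most frequent reciprocal classes, b k + and + + fl, are the parental types, so the F1 was b k + / + + fl.
The two rarest classes, b k fl and + + +, are the double crossovers. Comparing them with the parentals, only the fl allele has switched, so fl is the middle locus and the order is b – fl – k.
Crossovers in the fl–k interval produce the single-crossover classes b + + and + k fl (75 + 72 = 147) plus the double crossovers (5).
RF(fl–k) = (147 + 5) / 1200 = 152/1200 = 0.1267 → 12.7 cM.

12.7 cM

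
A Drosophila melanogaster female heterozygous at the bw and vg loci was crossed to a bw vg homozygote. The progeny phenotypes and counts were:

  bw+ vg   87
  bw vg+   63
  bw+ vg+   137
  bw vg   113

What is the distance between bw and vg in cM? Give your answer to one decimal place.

37.5 cM

The two most frequent classes, bw+ vg+ (137) and bw vg (113), are the parental types, so the F1 was bw+ vg+ / bw vg.
The recombinant classes are bw+ vg and bw vg+: 87 + 63 = 150.
Recombination frequency = 150/400 = 0.3750 ≈ 37.5%, i.e. 37.5 cM.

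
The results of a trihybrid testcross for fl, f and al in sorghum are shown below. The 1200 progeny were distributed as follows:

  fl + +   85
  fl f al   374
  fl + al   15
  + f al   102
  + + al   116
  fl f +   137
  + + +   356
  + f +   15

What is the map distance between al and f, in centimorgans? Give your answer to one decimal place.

The two most frequent reciprocal classes, fl f al and + + +, are the parental types, so the F1 was fl f al / + + +.
The two rarest classes, fl + al and + f +, are the double crossovers. Comparing them with the parentals, only the f allele has switched, so f is the middle locus and the order is al – f – fl.
Crossovers in the al–f interval produce the single-crossover classes fl f + and + + al (137 + 116 = 253) plus the double crossovers (30).
RF(al–f) = (253 + 30) / 1200 = 283/1200 = 0.2358 → 23.6 centimorgans.

23.6 centimorgans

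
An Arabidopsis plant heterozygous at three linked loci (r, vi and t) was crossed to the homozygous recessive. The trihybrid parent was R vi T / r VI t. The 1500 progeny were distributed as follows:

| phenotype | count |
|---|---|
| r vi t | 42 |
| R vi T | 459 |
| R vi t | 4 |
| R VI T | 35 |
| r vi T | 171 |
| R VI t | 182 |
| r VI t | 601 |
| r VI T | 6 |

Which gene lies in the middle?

t

The two rarest classes, R vi t and r VI T, are the double crossovers. Comparing them with the parentals, only the t allele has switched, so t is the middle locus and the order is r – t – vi.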